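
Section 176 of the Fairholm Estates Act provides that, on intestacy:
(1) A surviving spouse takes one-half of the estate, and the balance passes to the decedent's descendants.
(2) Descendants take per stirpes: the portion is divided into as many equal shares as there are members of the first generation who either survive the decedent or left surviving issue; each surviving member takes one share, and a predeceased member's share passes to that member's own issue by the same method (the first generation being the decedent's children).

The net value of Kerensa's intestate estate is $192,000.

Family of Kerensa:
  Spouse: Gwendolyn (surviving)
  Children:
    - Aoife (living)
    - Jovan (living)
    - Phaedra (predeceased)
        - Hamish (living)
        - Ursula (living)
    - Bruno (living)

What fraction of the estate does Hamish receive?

Hamish receives 1/16 of the estate.

Gwendolyn takes one-half of $192,000 = $96,000. The remaining $96,000 passes to the descendants.
The descendants' portion ($96,000) is divided into 4 shares of $24,000: Aoife, Jovan, and Bruno each take $24,000; Phaedra's $24,000 share passes to Phaedra's issue.
Phaedra's share ($24,000) is divided into 2 shares of $12,000: Hamish and Ursula each take $12,000.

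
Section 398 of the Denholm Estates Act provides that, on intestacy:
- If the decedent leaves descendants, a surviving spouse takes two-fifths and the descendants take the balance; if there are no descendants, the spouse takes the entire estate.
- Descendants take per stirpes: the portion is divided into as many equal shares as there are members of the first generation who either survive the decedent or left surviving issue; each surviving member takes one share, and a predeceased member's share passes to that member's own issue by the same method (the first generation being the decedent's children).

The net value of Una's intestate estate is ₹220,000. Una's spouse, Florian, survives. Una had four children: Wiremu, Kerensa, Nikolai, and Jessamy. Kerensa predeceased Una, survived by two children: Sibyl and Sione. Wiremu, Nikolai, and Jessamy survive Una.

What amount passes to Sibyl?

Sibyl receives ₹16,500.

Florian takes two-fifths of ₹220,000 = ₹88,000. The remaining ₹132,000 passes to the descendants.
The descendants' portion (₹132,000) is divided into 4 shares of ₹33,000: Wiremu, Nikolai, and Jessamy each take ₹33,000; Kerensa's ₹33,000 share passes to Kerensa's issue.
Kerensa's share (₹33,000) is divided into 2 shares of ₹16,500: Sibyl and Sione each take ₹16,500.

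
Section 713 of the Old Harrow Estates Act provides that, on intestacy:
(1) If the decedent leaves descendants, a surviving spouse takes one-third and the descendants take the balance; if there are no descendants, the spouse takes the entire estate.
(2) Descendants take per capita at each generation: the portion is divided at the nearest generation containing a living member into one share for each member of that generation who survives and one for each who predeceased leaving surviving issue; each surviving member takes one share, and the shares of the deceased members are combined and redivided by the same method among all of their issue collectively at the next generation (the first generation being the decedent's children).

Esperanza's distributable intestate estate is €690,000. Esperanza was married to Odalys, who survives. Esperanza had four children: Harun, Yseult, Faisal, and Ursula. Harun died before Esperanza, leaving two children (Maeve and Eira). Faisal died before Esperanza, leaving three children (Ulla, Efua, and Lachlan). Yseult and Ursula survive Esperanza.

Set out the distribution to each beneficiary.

Odalys takes one-third of €690,000 = €230,000. The remaining €460,000 passes to the descendants.
The descendants' portion (€460,000) is divided at the children's generation into 4 shares of €115,000. Yseult and Ursula each take €115,000. The 2 shares of the deceased (Harun and Faisal) are combined into a pool of €230,000.
That pool (€230,000) is divided at the grandchildren's generation equally among Maeve, Eira, Ulla, Efua, and Lachlan: €46,000 each.

Odalys: €230,000; Maeve: €46,000; Eira: €46,000; Yseult: €115,000; Ulla: €46,000; Efua: €46,000; Lachlan: €46,000; Ursula: €115,000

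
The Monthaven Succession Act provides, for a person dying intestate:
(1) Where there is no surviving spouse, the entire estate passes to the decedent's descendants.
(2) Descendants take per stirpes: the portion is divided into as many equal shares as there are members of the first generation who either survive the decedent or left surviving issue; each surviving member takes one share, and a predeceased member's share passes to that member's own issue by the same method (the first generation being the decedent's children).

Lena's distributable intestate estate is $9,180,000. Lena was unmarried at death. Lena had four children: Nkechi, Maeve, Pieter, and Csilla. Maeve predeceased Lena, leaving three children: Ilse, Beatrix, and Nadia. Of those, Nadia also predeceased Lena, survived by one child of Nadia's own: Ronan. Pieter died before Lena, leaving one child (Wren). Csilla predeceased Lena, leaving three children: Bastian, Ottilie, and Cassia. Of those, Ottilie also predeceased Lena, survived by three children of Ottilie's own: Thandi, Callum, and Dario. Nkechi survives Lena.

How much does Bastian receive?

Bastian receives $765,000.

The entire $9,180,000 passes to the descendants.
That amount ($9,180,000) is divided into 4 shares of $2,295,000: Nkechi takes $2,295,000; Maeve's $2,295,000 share passes to Maeve's issue; Pieter's $2,295,000 share passes to Pieter's issue; Csilla's $2,295,000 share passes to Csilla's issue.
Maeve's share ($2,295,000) is divided into 3 shares of $765,000: Ilse and Beatrix each take $765,000; Nadia's $765,000 share passes to Nadia's issue.
Nadia's share ($765,000) passes entirely to Ronan.
Pieter's share ($2,295,000) passes entirely to Wren.
Csilla's share ($2,295,000) is divided into 3 shares of $765,000: Bastian and Cassia each take $765,000; Ottilie's $765,000 share passes to Ottilie's issue.
Ottilie's share ($765,000) is divided into 3 shares of $255,000: Thandi, Callum, and Dario each take $255,000.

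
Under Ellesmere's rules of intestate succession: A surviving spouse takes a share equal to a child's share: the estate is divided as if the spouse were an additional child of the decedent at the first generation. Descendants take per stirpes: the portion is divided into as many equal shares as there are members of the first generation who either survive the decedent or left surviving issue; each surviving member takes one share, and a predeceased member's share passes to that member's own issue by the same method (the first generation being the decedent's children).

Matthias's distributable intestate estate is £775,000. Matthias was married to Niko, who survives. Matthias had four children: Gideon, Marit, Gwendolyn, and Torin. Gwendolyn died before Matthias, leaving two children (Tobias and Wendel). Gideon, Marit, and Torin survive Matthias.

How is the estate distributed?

Niko: £155,000; Gideon: £155,000; Marit: £155,000; Tobias: £77,500; Wendel: £77,500; Torin: £155,000

The spouse counts as an additional share at the children's level, so there are 5 primary shares of £155,000. Niko takes one such share (£155,000).
The children's combined portion (£620,000) is divided into 4 shares of £155,000: Gideon, Marit, and Torin each take £155,000; Gwendolyn's £155,000 share passes to Gwendolyn's issue.
Gwendolyn's share (£155,000) is divided into 2 shares of £77,500: Tobias and Wendel each take £77,500.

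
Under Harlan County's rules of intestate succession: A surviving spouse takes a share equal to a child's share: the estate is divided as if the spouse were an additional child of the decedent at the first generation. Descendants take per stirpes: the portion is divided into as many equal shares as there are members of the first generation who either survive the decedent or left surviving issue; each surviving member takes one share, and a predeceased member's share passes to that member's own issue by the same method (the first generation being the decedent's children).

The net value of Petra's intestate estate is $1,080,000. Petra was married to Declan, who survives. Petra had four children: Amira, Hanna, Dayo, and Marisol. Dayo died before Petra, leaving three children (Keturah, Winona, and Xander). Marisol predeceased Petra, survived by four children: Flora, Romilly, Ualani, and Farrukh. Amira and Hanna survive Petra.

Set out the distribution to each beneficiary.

Declan: $216,000; Amira: $216,000; Hanna: $216,000; Keturah: $72,000; Winona: $72,000; Xander: $72,000; Flora: $54,000; Romilly: $54,000; Ualani: $54,000; Farrukh: $54,000

The spouse counts as an additional share at the children's level, so there are 5 primary shares of $216,000. Declan takes one such share ($216,000).
The children's combined portion ($864,000) is divided into 4 shares of $216,000: Amira and Hanna each take $216,000; Dayo's $216,000 share passes to Dayo's issue; Marisol's $216,000 share passes to Marisol's issue.
Dayo's share ($216,000) is divided into 3 shares of $72,000: Keturah, Winona, and Xander each take $72,000.
Marisol's share ($216,000) is divided into 4 shares of $54,000: Flora, Romilly, Ualani, and Farrukh each take $54,000.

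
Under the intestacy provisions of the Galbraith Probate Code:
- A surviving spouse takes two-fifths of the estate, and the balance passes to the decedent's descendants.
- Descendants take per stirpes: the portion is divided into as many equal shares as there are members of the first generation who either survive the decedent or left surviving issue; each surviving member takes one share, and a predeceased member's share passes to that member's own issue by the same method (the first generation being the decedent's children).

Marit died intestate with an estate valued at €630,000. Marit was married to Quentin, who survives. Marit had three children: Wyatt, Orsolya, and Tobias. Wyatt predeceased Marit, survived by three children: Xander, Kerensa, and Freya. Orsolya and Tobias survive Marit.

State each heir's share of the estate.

Quentin: €252,000; Xander: €42,000; Kerensa: €42,000; Freya: €42,000; Orsolya: €126,000; Tobias: €126,000

Quentin takes two-fifths of €630,000 = €252,000. The remaining €378,000 passes to the descendants.
The descendants' portion (€378,000) is divided into 3 shares of €126,000: Orsolya and Tobias each take €126,000; Wyatt's €126,000 share passes to Wyatt's issue.
Wyatt's share (€126,000) is divided into 3 shares of €42,000: Xander, Kerensa, and Freya each take €42,000.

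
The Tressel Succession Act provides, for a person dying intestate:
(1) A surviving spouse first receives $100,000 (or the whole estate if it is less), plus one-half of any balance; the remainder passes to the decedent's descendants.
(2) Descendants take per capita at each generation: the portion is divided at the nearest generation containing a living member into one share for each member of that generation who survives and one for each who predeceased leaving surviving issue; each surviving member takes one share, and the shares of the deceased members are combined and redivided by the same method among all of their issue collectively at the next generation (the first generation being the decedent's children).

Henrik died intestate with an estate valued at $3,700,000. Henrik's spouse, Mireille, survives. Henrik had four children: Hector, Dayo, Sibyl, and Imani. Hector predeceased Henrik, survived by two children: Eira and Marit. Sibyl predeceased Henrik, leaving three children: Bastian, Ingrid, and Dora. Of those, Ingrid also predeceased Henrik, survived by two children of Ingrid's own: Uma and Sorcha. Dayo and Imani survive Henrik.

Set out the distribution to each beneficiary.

Mireille first takes $100,000, leaving a balance of $3,600,000. Mireille then takes one-half of the balance ($1,800,000), for a total of $1,900,000. The remaining $1,800,000 passes to the descendants.
The descendants' portion ($1,800,000) is divided at the children's generation into 4 shares of $450,000. Dayo and Imani each take $450,000. The 2 shares of the deceased (Hector and Sibyl) are combined into a pool of $900,000.
That pool ($900,000) is divided at the grandchildren's generation into 5 shares of $180,000. Eira, Marit, Bastian, and Dora each take $180,000. The remaining share for the deceased Ingrid ($180,000) is carried to the next generation.
That pool ($180,000) is divided at the great-grandchildren's generation equally among Uma and Sorcha: $90,000 each.

Mireille: $1,900,000; Eira: $180,000; Marit: $180,000; Dayo: $450,000; Bastian: $180,000; Uma: $90,000; Sorcha: $90,000; Dora: $180,000; Imani: $450,000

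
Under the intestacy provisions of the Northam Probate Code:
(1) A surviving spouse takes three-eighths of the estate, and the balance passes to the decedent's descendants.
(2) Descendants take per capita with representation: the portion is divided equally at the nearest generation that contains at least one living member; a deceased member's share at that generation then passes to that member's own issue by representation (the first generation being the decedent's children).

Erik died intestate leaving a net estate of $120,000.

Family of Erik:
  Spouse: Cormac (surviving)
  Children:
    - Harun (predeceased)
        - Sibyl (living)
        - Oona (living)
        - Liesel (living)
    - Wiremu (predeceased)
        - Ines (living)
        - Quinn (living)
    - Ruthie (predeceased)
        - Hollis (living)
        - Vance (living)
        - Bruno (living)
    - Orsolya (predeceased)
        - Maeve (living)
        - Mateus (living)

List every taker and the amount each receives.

Cormac takes three-eighths of $120,000 = $45,000. The remaining $75,000 passes to the descendants.
No child survives, so the initial division is made at the grandchildren's generation.
The descendants' portion ($75,000) is divided into 10 shares of $7,500: Sibyl, Oona, Liesel, Ines, Quinn, Hollis, Vance, Bruno, Maeve, and Mateus each take $7,500.

Cormac: $45,000; Sibyl: $7,500; Oona: $7,500; Liesel: $7,500; Ines: $7,500; Quinn: $7,500; Hollis: $7,500; Vance: $7,500; Bruno: $7,500; Maeve: $7,500; Mateus: $7,500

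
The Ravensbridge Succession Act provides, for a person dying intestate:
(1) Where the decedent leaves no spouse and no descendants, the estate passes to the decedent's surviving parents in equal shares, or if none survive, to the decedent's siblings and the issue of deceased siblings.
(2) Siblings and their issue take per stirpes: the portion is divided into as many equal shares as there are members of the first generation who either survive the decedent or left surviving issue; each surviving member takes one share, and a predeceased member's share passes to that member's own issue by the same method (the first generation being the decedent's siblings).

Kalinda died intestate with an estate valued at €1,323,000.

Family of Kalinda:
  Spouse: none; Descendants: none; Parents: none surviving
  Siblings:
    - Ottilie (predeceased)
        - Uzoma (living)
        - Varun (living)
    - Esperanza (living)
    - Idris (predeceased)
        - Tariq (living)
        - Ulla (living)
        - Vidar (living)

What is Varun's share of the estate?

Varun receives €220,500.

The entire €1,323,000 passes to the siblings and their issue.
That amount (€1,323,000) is divided into 3 shares of €441,000: Esperanza takes €441,000; Ottilie's €441,000 share passes to Ottilie's issue; Idris's €441,000 share passes to Idris's issue.
Ottilie's share (€441,000) is divided into 2 shares of €220,500: Uzoma and Varun each take €220,500.
Idris's share (€441,000) is divided into 3 shares of €147,000: Tariq, Ulla, and Vidar each take €147,000.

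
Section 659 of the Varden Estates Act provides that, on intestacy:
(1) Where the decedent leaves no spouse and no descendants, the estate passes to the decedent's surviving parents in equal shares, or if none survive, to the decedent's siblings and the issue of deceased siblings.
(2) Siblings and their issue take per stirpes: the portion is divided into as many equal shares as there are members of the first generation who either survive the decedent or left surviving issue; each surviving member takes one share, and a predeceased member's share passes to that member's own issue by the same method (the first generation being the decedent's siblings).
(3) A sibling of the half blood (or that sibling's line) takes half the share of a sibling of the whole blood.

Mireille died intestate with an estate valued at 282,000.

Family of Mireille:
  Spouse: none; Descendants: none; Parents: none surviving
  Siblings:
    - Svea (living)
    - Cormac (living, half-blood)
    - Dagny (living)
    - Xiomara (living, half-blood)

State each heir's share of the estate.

Svea: 94,000; Cormac: 47,000; Dagny: 94,000; Xiomara: 47,000

The entire 282,000 passes to the siblings and their issue.
Counting each half-blood sibling's line as half a unit, there are 3 units in 282,000, so one unit is 94,000. Whole-blood lines (Svea and Dagny) take 94,000 each; half-blood lines (Cormac and Xiomara) take 47,000 each.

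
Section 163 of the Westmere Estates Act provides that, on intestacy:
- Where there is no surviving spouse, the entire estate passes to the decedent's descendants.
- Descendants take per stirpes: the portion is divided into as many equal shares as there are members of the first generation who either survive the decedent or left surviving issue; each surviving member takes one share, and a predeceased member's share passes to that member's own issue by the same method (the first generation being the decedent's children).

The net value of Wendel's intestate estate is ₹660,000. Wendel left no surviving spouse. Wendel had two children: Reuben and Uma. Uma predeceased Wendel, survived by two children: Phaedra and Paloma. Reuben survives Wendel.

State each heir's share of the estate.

Reuben: ₹330,000; Phaedra: ₹165,000; Paloma: ₹165,000

The entire ₹660,000 passes to the descendants.
That amount (₹660,000) is divided into 2 shares of ₹330,000: Reuben takes ₹330,000; Uma's ₹330,000 share passes to Uma's issue.
Uma's share (₹330,000) is divided into 2 shares of ₹165,000: Phaedra and Paloma each take ₹165,000.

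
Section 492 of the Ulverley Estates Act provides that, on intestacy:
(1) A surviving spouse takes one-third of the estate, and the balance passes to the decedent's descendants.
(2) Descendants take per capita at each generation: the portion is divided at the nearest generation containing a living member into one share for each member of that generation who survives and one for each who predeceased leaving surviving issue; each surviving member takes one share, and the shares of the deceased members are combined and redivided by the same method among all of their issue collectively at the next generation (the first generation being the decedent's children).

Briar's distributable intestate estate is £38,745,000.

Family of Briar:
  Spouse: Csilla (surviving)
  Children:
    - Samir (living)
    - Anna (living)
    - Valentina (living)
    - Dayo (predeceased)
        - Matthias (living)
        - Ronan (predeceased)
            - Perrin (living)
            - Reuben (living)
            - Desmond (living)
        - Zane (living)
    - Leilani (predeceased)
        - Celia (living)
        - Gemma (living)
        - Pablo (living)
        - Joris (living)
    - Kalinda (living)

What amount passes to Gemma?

Gemma receives £1,230,000.

Csilla takes one-third of £38,745,000 = £12,915,000. The remaining £25,830,000 passes to the descendants.
The descendants' portion (£25,830,000) is divided at the children's generation into 6 shares of £4,305,000. Samir, Anna, Valentina, and Kalinda each take £4,305,000. The 2 shares of the deceased (Dayo and Leilani) are combined into a pool of £8,610,000.
That pool (£8,610,000) is divided at the grandchildren's generation into 7 shares of £1,230,000. Matthias, Zane, Celia, Gemma, Pablo, and Joris each take £1,230,000. The remaining share for the deceased Ronan (£1,230,000) is carried to the next generation.
That pool (£1,230,000) is divided at the great-grandchildren's generation equally among Perrin, Reuben, and Desmond: £410,000 each.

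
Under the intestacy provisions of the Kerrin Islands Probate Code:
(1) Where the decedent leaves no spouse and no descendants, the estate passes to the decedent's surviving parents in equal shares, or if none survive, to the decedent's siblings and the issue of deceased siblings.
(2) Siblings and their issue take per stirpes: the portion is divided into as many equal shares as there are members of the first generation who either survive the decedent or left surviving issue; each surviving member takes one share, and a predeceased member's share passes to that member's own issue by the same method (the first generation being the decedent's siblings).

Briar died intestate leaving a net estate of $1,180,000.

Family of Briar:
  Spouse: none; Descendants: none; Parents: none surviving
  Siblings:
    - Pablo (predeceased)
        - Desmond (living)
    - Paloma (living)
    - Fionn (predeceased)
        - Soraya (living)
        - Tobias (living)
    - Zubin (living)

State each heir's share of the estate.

Desmond: $295,000; Paloma: $295,000; Soraya: $147,500; Tobias: $147,500; Zubin: $295,000

The entire $1,180,000 passes to the siblings and their issue.
That amount ($1,180,000) is divided into 4 shares of $295,000: Paloma and Zubin each take $295,000; Pablo's $295,000 share passes to Pablo's issue; Fionn's $295,000 share passes to Fionn's issue.
Pablo's share ($295,000) passes entirely to Desmond.
Fionn's share ($295,000) is divided into 2 shares of $147,500: Soraya and Tobias each take $147,500.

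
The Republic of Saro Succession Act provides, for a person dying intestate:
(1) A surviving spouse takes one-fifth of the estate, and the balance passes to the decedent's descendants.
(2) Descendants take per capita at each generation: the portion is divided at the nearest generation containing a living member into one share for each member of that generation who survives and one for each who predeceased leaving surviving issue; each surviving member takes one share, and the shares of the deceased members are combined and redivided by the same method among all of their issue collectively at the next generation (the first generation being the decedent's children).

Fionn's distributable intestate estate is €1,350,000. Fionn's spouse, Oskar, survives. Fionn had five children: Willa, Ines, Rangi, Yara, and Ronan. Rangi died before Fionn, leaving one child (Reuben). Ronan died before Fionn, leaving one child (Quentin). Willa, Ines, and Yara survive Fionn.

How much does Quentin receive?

Oskar takes one-fifth of €1,350,000 = €270,000. The remaining €1,080,000 passes to the descendants.
The descendants' portion (€1,080,000) is divided at the children's generation into 5 shares of €216,000. Willa, Ines, and Yara each take €216,000. The 2 shares of the deceased (Rangi and Ronan) are combined into a pool of €432,000.
That pool (€432,000) is divided at the grandchildren's generation equally among Reuben and Quentin: €216,000 each.

Quentin receives €216,000.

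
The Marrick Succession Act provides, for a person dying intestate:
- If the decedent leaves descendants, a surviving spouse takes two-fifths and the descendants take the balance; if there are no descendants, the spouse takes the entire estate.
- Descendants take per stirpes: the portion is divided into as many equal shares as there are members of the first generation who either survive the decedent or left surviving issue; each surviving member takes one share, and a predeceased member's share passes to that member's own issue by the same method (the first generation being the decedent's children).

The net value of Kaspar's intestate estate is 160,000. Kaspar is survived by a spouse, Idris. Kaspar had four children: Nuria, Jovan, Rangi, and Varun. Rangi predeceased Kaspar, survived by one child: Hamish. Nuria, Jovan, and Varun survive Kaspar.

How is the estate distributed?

Idris: 64,000; Nuria: 24,000; Jovan: 24,000; Hamish: 24,000; Varun: 24,000

Idris takes two-fifths of 160,000 = 64,000. The remaining 96,000 passes to the descendants.
The descendants' portion (96,000) is divided into 4 shares of 24,000: Nuria, Jovan, and Varun each take 24,000; Rangi's 24,000 share passes to Rangi's issue.
Rangi's share (24,000) passes entirely to Hamish.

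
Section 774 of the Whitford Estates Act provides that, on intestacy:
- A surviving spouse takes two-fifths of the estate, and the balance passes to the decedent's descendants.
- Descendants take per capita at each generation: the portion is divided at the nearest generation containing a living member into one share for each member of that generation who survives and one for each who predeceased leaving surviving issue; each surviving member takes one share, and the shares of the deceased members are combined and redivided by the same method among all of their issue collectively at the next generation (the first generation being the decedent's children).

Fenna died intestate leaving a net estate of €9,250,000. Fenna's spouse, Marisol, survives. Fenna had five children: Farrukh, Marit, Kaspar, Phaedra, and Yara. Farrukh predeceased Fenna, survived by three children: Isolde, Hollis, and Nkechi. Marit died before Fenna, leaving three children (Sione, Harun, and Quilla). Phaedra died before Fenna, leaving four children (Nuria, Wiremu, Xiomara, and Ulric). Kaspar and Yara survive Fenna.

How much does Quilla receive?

Quilla receives €333,000.

Marisol takes two-fifths of €9,250,000 = €3,700,000. The remaining €5,550,000 passes to the descendants.
The descendants' portion (€5,550,000) is divided at the children's generation into 5 shares of €1,110,000. Kaspar and Yara each take €1,110,000. The 3 shares of the deceased (Farrukh, Marit, and Phaedra) are combined into a pool of €3,330,000.
That pool (€3,330,000) is divided at the grandchildren's generation equally among Isolde, Hollis, Nkechi, Sione, Harun, Quilla, Nuria, Wiremu, Xiomara, and Ulric: €333,000 each.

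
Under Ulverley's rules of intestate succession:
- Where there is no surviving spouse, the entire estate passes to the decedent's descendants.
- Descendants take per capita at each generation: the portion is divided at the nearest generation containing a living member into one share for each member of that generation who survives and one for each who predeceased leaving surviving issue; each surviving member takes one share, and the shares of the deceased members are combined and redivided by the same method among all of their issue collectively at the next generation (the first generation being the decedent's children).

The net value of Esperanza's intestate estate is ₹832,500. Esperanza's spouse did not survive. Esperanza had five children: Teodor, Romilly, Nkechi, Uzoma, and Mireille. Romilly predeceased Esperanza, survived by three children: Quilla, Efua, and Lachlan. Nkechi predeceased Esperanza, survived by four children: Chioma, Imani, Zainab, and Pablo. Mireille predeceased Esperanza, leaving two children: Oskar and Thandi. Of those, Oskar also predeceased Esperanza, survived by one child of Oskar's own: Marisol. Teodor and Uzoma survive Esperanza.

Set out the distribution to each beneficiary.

Teodor: ₹166,500; Quilla: ₹55,500; Efua: ₹55,500; Lachlan: ₹55,500; Chioma: ₹55,500; Imani: ₹55,500; Zainab: ₹55,500; Pablo: ₹55,500; Uzoma: ₹166,500; Marisol: ₹55,500; Thandi: ₹55,500

The entire ₹832,500 passes to the descendants.
That amount (₹832,500) is divided at the children's generation into 5 shares of ₹166,500. Teodor and Uzoma each take ₹166,500. The 3 shares of the deceased (Romilly, Nkechi, and Mireille) are combined into a pool of ₹499,500.
That pool (₹499,500) is divided at the grandchildren's generation into 9 shares of ₹55,500. Quilla, Efua, Lachlan, Chioma, Imani, Zainab, Pablo, and Thandi each take ₹55,500. The remaining share for the deceased Oskar (₹55,500) is carried to the next generation.
That pool (₹55,500) passes entirely to Marisol, the sole taker at the great-grandchildren's generation.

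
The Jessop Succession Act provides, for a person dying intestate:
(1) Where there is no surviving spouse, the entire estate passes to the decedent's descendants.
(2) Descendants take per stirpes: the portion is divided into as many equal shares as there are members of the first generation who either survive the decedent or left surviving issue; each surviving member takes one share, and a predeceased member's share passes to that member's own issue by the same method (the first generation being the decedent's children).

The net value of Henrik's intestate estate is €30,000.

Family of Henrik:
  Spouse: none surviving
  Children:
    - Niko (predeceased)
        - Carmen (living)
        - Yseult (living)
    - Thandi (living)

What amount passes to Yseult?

The entire €30,000 passes to the descendants.
That amount (€30,000) is divided into 2 shares of €15,000: Thandi takes €15,000; Niko's €15,000 share passes to Niko's issue.
Niko's share (€15,000) is divided into 2 shares of €7,500: Carmen and Yseult each take €7,500.

Yseult receives €7,500.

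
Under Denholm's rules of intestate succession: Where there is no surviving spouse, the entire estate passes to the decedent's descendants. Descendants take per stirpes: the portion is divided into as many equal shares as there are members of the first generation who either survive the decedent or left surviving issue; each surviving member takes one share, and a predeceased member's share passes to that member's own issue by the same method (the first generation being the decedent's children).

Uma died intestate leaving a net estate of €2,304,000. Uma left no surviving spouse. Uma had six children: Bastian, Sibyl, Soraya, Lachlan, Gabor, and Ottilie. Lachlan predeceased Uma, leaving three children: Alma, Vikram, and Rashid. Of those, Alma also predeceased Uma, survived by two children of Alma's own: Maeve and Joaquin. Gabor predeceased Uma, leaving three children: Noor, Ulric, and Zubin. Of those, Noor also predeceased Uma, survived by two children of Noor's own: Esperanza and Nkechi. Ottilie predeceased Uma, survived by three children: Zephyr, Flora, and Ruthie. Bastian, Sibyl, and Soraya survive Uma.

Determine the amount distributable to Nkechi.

The entire €2,304,000 passes to the descendants.
That amount (€2,304,000) is divided into 6 shares of €384,000: Bastian, Sibyl, and Soraya each take €384,000; Lachlan's €384,000 share passes to Lachlan's issue; Gabor's €384,000 share passes to Gabor's issue; Ottilie's €384,000 share passes to Ottilie's issue.
Lachlan's share (€384,000) is divided into 3 shares of €128,000: Vikram and Rashid each take €128,000; Alma's €128,000 share passes to Alma's issue.
Alma's share (€128,000) is divided into 2 shares of €64,000: Maeve and Joaquin each take €64,000.
Gabor's share (€384,000) is divided into 3 shares of €128,000: Ulric and Zubin each take €128,000; Noor's €128,000 share passes to Noor's issue.
Noor's share (€128,000) is divided into 2 shares of €64,000: Esperanza and Nkechi each take €64,000.
Ottilie's share (€384,000) is divided into 3 shares of €128,000: Zephyr, Flora, and Ruthie each take €128,000.

Nkechi receives €64,000.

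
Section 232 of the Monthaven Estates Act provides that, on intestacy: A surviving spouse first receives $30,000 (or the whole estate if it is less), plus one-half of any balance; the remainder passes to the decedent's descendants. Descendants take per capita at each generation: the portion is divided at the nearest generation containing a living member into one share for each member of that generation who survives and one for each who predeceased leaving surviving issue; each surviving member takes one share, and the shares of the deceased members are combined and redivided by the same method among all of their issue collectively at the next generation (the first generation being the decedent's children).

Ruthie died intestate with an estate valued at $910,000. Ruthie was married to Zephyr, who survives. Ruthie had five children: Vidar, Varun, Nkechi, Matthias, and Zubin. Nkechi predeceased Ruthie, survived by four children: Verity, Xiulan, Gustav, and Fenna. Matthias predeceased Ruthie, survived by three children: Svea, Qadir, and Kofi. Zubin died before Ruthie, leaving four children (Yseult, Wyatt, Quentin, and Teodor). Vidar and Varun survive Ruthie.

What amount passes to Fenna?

Fenna receives $24,000.

Zephyr first takes $30,000, leaving a balance of $880,000. Zephyr then takes one-half of the balance ($440,000), for a total of $470,000. The remaining $440,000 passes to the descendants.
The descendants' portion ($440,000) is divided at the children's generation into 5 shares of $88,000. Vidar and Varun each take $88,000. The 3 shares of the deceased (Nkechi, Matthias, and Zubin) are combined into a pool of $264,000.
That pool ($264,000) is divided at the grandchildren's generation equally among Verity, Xiulan, Gustav, Fenna, Svea, Qadir, Kofi, Yseult, Wyatt, Quentin, and Teodor: $24,000 each.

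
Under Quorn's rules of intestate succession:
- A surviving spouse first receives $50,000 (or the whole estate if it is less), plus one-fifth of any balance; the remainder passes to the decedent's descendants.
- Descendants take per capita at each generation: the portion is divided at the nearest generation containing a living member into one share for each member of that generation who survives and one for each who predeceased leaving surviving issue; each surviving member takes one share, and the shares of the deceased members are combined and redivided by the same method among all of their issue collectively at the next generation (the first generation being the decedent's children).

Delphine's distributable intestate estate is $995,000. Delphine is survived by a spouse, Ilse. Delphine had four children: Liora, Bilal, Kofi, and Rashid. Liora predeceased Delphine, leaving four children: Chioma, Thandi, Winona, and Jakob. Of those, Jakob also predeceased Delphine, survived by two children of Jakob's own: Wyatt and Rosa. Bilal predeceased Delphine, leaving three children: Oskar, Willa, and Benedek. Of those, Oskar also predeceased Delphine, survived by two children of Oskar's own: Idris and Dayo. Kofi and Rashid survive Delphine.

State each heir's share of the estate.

Ilse: $239,000; Chioma: $54,000; Thandi: $54,000; Winona: $54,000; Wyatt: $27,000; Rosa: $27,000; Idris: $27,000; Dayo: $27,000; Willa: $54,000; Benedek: $54,000; Kofi: $189,000; Rashid: $189,000

Ilse first takes $50,000, leaving a balance of $945,000. Ilse then takes one-fifth of the balance ($189,000), for a total of $239,000. The remaining $756,000 passes to the descendants.
The descendants' portion ($756,000) is divided at the children's generation into 4 shares of $189,000. Kofi and Rashid each take $189,000. The 2 shares of the deceased (Liora and Bilal) are combined into a pool of $378,000.
That pool ($378,000) is divided at the grandchildren's generation into 7 shares of $54,000. Chioma, Thandi, Winona, Willa, and Benedek each take $54,000. The 2 shares of the deceased (Jakob and Oskar) are combined into a pool of $108,000.
That pool ($108,000) is divided at the great-grandchildren's generation equally among Wyatt, Rosa, Idris, and Dayo: $27,000 each.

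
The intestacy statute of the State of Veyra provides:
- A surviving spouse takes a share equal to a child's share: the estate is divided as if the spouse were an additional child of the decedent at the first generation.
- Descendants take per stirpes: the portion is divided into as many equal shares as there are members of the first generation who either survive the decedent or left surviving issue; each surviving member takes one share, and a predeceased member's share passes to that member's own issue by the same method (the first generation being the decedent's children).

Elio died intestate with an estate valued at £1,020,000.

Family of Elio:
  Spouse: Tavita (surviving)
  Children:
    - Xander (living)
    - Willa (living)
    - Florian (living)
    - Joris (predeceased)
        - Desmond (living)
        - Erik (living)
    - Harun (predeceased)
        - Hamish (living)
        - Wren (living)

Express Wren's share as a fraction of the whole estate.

The spouse counts as an additional share at the children's level, so there are 6 primary shares of £170,000. Tavita takes one such share (£170,000).
The children's combined portion (£850,000) is divided into 5 shares of £170,000: Xander, Willa, and Florian each take £170,000; Joris's £170,000 share passes to Joris's issue; Harun's £170,000 share passes to Harun's issue.
Joris's share (£170,000) is divided into 2 shares of £85,000: Desmond and Erik each take £85,000.
Harun's share (£170,000) is divided into 2 shares of £85,000: Hamish and Wren each take £85,000.

Wren receives 1/12 of the estate.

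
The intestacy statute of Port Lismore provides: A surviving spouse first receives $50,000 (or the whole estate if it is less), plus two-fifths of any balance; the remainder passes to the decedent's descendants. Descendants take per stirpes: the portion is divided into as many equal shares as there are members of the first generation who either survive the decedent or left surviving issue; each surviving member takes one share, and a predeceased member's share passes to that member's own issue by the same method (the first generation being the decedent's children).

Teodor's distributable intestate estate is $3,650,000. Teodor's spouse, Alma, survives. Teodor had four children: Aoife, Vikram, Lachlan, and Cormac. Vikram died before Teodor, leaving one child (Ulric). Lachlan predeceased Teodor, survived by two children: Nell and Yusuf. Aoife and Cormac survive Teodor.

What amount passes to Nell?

Alma first takes $50,000, leaving a balance of $3,600,000. Alma then takes two-fifths of the balance ($1,440,000), for a total of $1,490,000. The remaining $2,160,000 passes to the descendants.
The descendants' portion ($2,160,000) is divided into 4 shares of $540,000: Aoife and Cormac each take $540,000; Vikram's $540,000 share passes to Vikram's issue; Lachlan's $540,000 share passes to Lachlan's issue.
Vikram's share ($540,000) passes entirely to Ulric.
Lachlan's share ($540,000) is divided into 2 shares of $270,000: Nell and Yusuf each take $270,000.

Nell receives $270,000.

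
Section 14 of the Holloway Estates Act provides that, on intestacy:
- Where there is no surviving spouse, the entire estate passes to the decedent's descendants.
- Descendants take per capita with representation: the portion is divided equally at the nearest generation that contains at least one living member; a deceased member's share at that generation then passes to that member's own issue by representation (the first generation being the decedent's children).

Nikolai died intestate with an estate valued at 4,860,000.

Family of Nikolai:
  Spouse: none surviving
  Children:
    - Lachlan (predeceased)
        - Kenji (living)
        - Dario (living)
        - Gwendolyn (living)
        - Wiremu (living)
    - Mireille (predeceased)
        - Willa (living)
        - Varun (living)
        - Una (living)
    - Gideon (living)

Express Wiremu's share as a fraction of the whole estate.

Wiremu receives 1/12 of the estate.

The entire 4,860,000 passes to the descendants.
That amount (4,860,000) is divided into 3 shares of 1,620,000: Gideon takes 1,620,000; Lachlan's 1,620,000 share passes to Lachlan's issue; Mireille's 1,620,000 share passes to Mireille's issue.
Lachlan's share (1,620,000) is divided into 4 shares of 405,000: Kenji, Dario, Gwendolyn, and Wiremu each take 405,000.
Mireille's share (1,620,000) is divided into 3 shares of 540,000: Willa, Varun, and Una each take 540,000.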